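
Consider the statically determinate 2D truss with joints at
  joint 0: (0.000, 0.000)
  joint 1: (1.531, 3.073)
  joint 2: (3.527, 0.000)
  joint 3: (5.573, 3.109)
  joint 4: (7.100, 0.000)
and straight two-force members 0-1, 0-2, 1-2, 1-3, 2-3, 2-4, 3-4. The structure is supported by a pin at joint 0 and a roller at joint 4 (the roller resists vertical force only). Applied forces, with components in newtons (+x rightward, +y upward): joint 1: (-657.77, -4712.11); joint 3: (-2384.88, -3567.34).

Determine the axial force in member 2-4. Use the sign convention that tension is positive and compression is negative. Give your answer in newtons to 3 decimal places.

N=5 nodes, M=7 members, R=3 reactions → 2N=10, M+R=10
member 0 (0-1): L=3.4333, (cx,cy)=(0.4459,0.8951)
member 1 (0-2): L=3.5270, (cx,cy)=(1.0000,0.0000)
member 2 (1-2): L=3.6643, (cx,cy)=(0.5447,-0.8386)
member 3 (1-3): L=4.0422, (cx,cy)=(1.0000,0.0089)
member 4 (2-3): L=3.7218, (cx,cy)=(0.5497,0.8353)
member 5 (2-4): L=3.5730, (cx,cy)=(1.0000,0.0000)
member 6 (3-4): L=3.4638, (cx,cy)=(0.4409,-0.8976)
solve A·x = −loads:
  F[0-1] = -6471.3048 N (compression)
  F[0-2] = -156.8910 N (compression)
  F[1-2] = +1257.0583 N (tension)
  F[1-3] = -2912.8370 N (compression)
  F[2-3] = -1261.9971 N (compression)
  F[2-4] = +1221.5991 N (tension)
  F[3-4] = -2771.0033 N (compression)
  Rx@0 = +3042.6500 N
  Ry@0 = +5792.2518 N
  Ry@4 = +2487.1982 N

1221.599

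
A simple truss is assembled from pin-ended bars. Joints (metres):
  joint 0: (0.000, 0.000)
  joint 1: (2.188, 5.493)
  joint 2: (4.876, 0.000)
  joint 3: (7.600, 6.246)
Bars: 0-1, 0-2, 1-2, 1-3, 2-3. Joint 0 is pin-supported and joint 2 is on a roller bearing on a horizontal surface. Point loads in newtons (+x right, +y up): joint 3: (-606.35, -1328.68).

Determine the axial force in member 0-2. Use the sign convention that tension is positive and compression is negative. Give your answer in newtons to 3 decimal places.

N=4 nodes, M=5 members, R=3 reactions → 2N=8, M+R=8
member 0 (0-1): L=5.9127, (cx,cy)=(0.3700,0.9290)
member 1 (0-2): L=4.8760, (cx,cy)=(1.0000,0.0000)
member 2 (1-2): L=6.1154, (cx,cy)=(0.4395,-0.8982)
member 3 (1-3): L=5.4641, (cx,cy)=(0.9905,0.1378)
member 4 (2-3): L=6.8142, (cx,cy)=(0.3998,0.9166)
solve A·x = −loads:
  F[0-1] = -37.0735 N (compression)
  F[0-2] = -592.6310 N (compression)
  F[1-2] = +33.9105 N (tension)
  F[1-3] = -28.8999 N (compression)
  F[2-3] = -1445.1956 N (compression)
  Rx@0 = +606.3500 N
  Ry@0 = +34.4417 N
  Ry@2 = +1294.2383 N

-592.631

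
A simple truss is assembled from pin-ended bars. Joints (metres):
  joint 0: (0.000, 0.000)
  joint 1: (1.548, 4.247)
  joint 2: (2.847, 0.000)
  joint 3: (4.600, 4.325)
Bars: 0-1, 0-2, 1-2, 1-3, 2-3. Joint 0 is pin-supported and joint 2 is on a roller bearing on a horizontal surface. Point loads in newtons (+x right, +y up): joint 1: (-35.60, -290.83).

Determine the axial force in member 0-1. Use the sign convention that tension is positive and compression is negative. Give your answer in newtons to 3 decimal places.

-197.761

N=4 nodes, M=5 members, R=3 reactions → 2N=8, M+R=8
member 0 (0-1): L=4.5203, (cx,cy)=(0.3425,0.9395)
member 1 (0-2): L=2.8470, (cx,cy)=(1.0000,0.0000)
member 2 (1-2): L=4.4412, (cx,cy)=(0.2925,-0.9563)
member 3 (1-3): L=3.0530, (cx,cy)=(0.9997,0.0255)
member 4 (2-3): L=4.6668, (cx,cy)=(0.3756,0.9268)
solve A·x = −loads:
  F[0-1] = -197.7607 N (compression)
  F[0-2] = +32.1238 N (tension)
  F[1-2] = -109.8298 N (compression)
  F[1-3] = +0.0000 N (tension)
  F[2-3] = -0.0000 N (compression)
  Rx@0 = +35.6000 N
  Ry@0 = +185.8031 N
  Ry@2 = +105.0269 N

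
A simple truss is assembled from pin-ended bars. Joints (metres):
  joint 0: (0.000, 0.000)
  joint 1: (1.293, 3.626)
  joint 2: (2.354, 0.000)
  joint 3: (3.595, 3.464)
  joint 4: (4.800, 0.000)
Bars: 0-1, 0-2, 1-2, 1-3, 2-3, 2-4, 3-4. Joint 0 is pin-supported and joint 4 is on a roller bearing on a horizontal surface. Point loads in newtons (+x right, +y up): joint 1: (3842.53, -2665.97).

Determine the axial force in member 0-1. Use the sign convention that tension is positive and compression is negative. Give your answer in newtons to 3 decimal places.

N=5 nodes, M=7 members, R=3 reactions → 2N=10, M+R=10
member 0 (0-1): L=3.8496, (cx,cy)=(0.3359,0.9419)
member 1 (0-2): L=2.3540, (cx,cy)=(1.0000,0.0000)
member 2 (1-2): L=3.7780, (cx,cy)=(0.2808,-0.9598)
member 3 (1-3): L=2.3077, (cx,cy)=(0.9975,-0.0702)
member 4 (2-3): L=3.6796, (cx,cy)=(0.3373,0.9414)
member 5 (2-4): L=2.4460, (cx,cy)=(1.0000,0.0000)
member 6 (3-4): L=3.6676, (cx,cy)=(0.3286,-0.9445)
solve A·x = −loads:
  F[0-1] = +1013.7811 N (tension)
  F[0-2] = +3502.0257 N (tension)
  F[1-2] = -3589.8200 N (compression)
  F[1-3] = -2500.0523 N (compression)
  F[2-3] = +3659.7820 N (tension)
  F[2-4] = +1259.5648 N (tension)
  F[3-4] = -3833.6807 N (compression)
  Rx@0 = -3842.5300 N
  Ry@0 = -954.8869 N
  Ry@4 = +3620.8569 N

1013.781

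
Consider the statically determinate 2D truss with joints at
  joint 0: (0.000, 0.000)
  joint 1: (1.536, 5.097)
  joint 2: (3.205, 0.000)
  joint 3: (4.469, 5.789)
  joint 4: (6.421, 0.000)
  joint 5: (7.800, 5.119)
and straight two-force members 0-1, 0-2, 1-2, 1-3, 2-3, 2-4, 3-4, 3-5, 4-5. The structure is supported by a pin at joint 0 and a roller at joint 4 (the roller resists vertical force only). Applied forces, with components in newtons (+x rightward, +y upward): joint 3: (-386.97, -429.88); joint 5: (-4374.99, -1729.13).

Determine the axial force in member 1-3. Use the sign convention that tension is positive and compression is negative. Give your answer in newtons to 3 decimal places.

N=6 nodes, M=9 members, R=3 reactions → 2N=12, M+R=12
member 0 (0-1): L=5.3234, (cx,cy)=(0.2885,0.9575)
member 1 (0-2): L=3.2050, (cx,cy)=(1.0000,0.0000)
member 2 (1-2): L=5.3633, (cx,cy)=(0.3112,-0.9503)
member 3 (1-3): L=3.0135, (cx,cy)=(0.9733,0.2296)
member 4 (2-3): L=5.9254, (cx,cy)=(0.2133,0.9770)
member 5 (2-4): L=3.2160, (cx,cy)=(1.0000,0.0000)
member 6 (3-4): L=6.1092, (cx,cy)=(0.3195,-0.9476)
member 7 (3-5): L=3.3977, (cx,cy)=(0.9804,-0.1972)
member 8 (4-5): L=5.3015, (cx,cy)=(0.2601,0.9656)
solve A·x = −loads:
  F[0-1] = -3755.8144 N (compression)
  F[0-2] = -3678.2693 N (compression)
  F[1-2] = +3262.8402 N (tension)
  F[1-3] = -2156.6824 N (compression)
  F[2-3] = -3173.8886 N (compression)
  F[2-4] = -1985.8571 N (compression)
  F[3-4] = +4128.4872 N (tension)
  F[3-5] = -3782.5203 N (compression)
  F[4-5] = -2563.2437 N (compression)
  Rx@0 = +4761.9600 N
  Ry@0 = +3596.0752 N
  Ry@4 = -1437.0652 N

-2156.682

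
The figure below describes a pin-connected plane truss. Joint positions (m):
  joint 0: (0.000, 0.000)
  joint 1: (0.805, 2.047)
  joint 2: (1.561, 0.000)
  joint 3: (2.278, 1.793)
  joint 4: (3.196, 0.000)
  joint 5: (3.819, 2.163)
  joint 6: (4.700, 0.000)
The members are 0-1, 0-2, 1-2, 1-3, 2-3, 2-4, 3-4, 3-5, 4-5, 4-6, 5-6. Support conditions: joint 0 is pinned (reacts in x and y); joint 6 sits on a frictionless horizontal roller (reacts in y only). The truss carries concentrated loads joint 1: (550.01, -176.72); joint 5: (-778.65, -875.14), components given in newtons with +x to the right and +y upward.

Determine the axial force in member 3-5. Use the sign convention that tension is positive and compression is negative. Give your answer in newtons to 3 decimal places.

-1060.056

N=7 nodes, M=11 members, R=3 reactions → 2N=14, M+R=14
member 0 (0-1): L=2.1996, (cx,cy)=(0.3660,0.9306)
member 1 (0-2): L=1.5610, (cx,cy)=(1.0000,0.0000)
member 2 (1-2): L=2.1821, (cx,cy)=(0.3464,-0.9381)
member 3 (1-3): L=1.4947, (cx,cy)=(0.9855,-0.1699)
member 4 (2-3): L=1.9310, (cx,cy)=(0.3713,0.9285)
member 5 (2-4): L=1.6350, (cx,cy)=(1.0000,0.0000)
member 6 (3-4): L=2.0143, (cx,cy)=(0.4557,-0.8901)
member 7 (3-5): L=1.5848, (cx,cy)=(0.9724,0.2335)
member 8 (4-5): L=2.2509, (cx,cy)=(0.2768,0.9609)
member 9 (4-6): L=1.5040, (cx,cy)=(1.0000,0.0000)
member 10 (5-6): L=2.3355, (cx,cy)=(0.3772,-0.9261)
solve A·x = −loads:
  F[0-1] = -461.2946 N (compression)
  F[0-2] = -59.8173 N (compression)
  F[1-2] = +428.6842 N (tension)
  F[1-3] = -880.1504 N (compression)
  F[2-3] = -433.0963 N (compression)
  F[2-4] = +249.5090 N (tension)
  F[3-4] = +5.7097 N (tension)
  F[3-5] = -1060.0563 N (compression)
  F[4-5] = -5.2889 N (compression)
  F[4-6] = +253.5749 N (tension)
  F[5-6] = -672.2285 N (compression)
  Rx@0 = +228.6400 N
  Ry@0 = +429.2920 N
  Ry@6 = +622.5680 N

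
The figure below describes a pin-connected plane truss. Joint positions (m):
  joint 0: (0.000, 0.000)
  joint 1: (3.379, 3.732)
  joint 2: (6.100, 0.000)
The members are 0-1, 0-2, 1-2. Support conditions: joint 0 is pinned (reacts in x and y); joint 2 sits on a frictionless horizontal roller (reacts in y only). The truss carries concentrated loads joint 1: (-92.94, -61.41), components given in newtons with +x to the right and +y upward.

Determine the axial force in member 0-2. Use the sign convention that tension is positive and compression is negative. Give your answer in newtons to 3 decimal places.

N=3 nodes, M=3 members, R=3 reactions → 2N=6, M+R=6
member 0 (0-1): L=5.0344, (cx,cy)=(0.6712,0.7413)
member 1 (0-2): L=6.1000, (cx,cy)=(1.0000,0.0000)
member 2 (1-2): L=4.6186, (cx,cy)=(0.5891,-0.8080)
solve A·x = −loads:
  F[0-1] = -113.6576 N (compression)
  F[0-2] = -16.6555 N (compression)
  F[1-2] = +28.2710 N (tension)
  Rx@0 = +92.9400 N
  Ry@0 = +84.2539 N
  Ry@2 = -22.8439 N

-16.655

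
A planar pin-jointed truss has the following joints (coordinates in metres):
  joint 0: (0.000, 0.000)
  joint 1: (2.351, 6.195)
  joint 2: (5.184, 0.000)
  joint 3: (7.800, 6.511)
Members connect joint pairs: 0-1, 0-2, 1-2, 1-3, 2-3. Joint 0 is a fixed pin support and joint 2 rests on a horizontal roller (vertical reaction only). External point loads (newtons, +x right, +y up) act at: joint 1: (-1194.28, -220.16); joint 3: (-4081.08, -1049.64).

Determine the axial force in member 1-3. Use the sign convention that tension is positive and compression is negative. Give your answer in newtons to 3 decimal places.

-3752.947

N=4 nodes, M=5 members, R=3 reactions → 2N=8, M+R=8
member 0 (0-1): L=6.6261, (cx,cy)=(0.3548,0.9349)
member 1 (0-2): L=5.1840, (cx,cy)=(1.0000,0.0000)
member 2 (1-2): L=6.8120, (cx,cy)=(0.4159,-0.9094)
member 3 (1-3): L=5.4582, (cx,cy)=(0.9983,0.0579)
member 4 (2-3): L=7.0169, (cx,cy)=(0.3728,0.9279)
solve A·x = −loads:
  F[0-1] = -6571.1063 N (compression)
  F[0-2] = -2943.8729 N (compression)
  F[1-2] = +6274.4959 N (tension)
  F[1-3] = -3752.9467 N (compression)
  F[2-3] = -897.0343 N (compression)
  Rx@0 = +5275.3600 N
  Ry@0 = +6143.5825 N
  Ry@2 = -4873.7825 N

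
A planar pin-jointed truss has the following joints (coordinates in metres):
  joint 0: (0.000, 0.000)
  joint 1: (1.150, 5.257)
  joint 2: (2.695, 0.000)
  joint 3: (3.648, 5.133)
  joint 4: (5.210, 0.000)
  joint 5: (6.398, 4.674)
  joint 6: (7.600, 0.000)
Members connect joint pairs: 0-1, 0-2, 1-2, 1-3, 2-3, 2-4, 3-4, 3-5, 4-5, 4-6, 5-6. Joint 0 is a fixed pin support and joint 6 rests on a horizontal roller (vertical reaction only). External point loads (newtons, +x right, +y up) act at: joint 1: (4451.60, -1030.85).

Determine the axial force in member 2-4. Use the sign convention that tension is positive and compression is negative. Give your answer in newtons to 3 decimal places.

N=7 nodes, M=11 members, R=3 reactions → 2N=14, M+R=14
member 0 (0-1): L=5.3813, (cx,cy)=(0.2137,0.9769)
member 1 (0-2): L=2.6950, (cx,cy)=(1.0000,0.0000)
member 2 (1-2): L=5.4793, (cx,cy)=(0.2820,-0.9594)
member 3 (1-3): L=2.5011, (cx,cy)=(0.9988,-0.0496)
member 4 (2-3): L=5.2207, (cx,cy)=(0.1825,0.9832)
member 5 (2-4): L=2.5150, (cx,cy)=(1.0000,0.0000)
member 6 (3-4): L=5.3654, (cx,cy)=(0.2911,-0.9567)
member 7 (3-5): L=2.7880, (cx,cy)=(0.9864,-0.1646)
member 8 (4-5): L=4.8226, (cx,cy)=(0.2463,0.9692)
member 9 (4-6): L=2.3900, (cx,cy)=(1.0000,0.0000)
member 10 (5-6): L=4.8261, (cx,cy)=(0.2491,-0.9685)
solve A·x = −loads:
  F[0-1] = +2256.4798 N (tension)
  F[0-2] = +3969.3848 N (tension)
  F[1-2] = -3213.5364 N (compression)
  F[1-3] = -3067.0399 N (compression)
  F[2-3] = +3135.8307 N (tension)
  F[2-4] = +2490.8475 N (tension)
  F[3-4] = -3104.8084 N (compression)
  F[3-5] = -1608.9150 N (compression)
  F[4-5] = +3064.7692 N (tension)
  F[4-6] = +831.9883 N (tension)
  F[5-6] = -3340.4700 N (compression)
  Rx@0 = -4451.6000 N
  Ry@0 = -2204.3525 N
  Ry@6 = +3235.2025 N

2490.847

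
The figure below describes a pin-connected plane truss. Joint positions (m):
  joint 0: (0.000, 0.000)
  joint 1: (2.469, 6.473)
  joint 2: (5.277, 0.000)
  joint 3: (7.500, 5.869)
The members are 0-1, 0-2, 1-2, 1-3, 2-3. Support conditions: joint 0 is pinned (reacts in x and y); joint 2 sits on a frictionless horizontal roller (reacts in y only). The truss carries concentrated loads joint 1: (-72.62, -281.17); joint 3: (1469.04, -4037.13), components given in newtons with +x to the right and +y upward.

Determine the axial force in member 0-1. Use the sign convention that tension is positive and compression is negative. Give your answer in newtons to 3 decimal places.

N=4 nodes, M=5 members, R=3 reactions → 2N=8, M+R=8
member 0 (0-1): L=6.9279, (cx,cy)=(0.3564,0.9343)
member 1 (0-2): L=5.2770, (cx,cy)=(1.0000,0.0000)
member 2 (1-2): L=7.0558, (cx,cy)=(0.3980,-0.9174)
member 3 (1-3): L=5.0671, (cx,cy)=(0.9929,-0.1192)
member 4 (2-3): L=6.2759, (cx,cy)=(0.3542,0.9352)
solve A·x = −loads:
  F[0-1] = +3313.3998 N (tension)
  F[0-2] = +215.5725 N (tension)
  F[1-2] = -4056.3621 N (compression)
  F[1-3] = +2888.3685 N (tension)
  F[2-3] = -3948.8616 N (compression)
  Rx@0 = -1396.4200 N
  Ry@0 = -3095.8388 N
  Ry@2 = +7414.1388 N

3313.400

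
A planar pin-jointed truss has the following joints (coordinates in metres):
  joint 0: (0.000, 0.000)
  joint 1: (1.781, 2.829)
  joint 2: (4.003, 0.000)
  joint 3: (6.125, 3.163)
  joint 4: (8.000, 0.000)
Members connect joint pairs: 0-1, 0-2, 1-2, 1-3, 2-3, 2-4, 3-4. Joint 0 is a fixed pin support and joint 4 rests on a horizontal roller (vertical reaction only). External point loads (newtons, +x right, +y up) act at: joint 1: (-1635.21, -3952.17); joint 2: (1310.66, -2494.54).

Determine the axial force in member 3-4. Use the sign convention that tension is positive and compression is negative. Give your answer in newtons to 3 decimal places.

-1801.647

N=5 nodes, M=7 members, R=3 reactions → 2N=10, M+R=10
member 0 (0-1): L=3.3429, (cx,cy)=(0.5328,0.8463)
member 1 (0-2): L=4.0030, (cx,cy)=(1.0000,0.0000)
member 2 (1-2): L=3.5973, (cx,cy)=(0.6177,-0.7864)
member 3 (1-3): L=4.3568, (cx,cy)=(0.9971,0.0767)
member 4 (2-3): L=3.8089, (cx,cy)=(0.5571,0.8304)
member 5 (2-4): L=3.9970, (cx,cy)=(1.0000,0.0000)
member 6 (3-4): L=3.6770, (cx,cy)=(0.5099,-0.8602)
solve A·x = −loads:
  F[0-1] = -5786.5048 N (compression)
  F[0-2] = +2758.3011 N (tension)
  F[1-2] = +999.4138 N (tension)
  F[1-3] = -2071.0603 N (compression)
  F[2-3] = +2057.4573 N (tension)
  F[2-4] = +918.7122 N (tension)
  F[3-4] = -1801.6468 N (compression)
  Rx@0 = +324.5500 N
  Ry@0 = +4896.9038 N
  Ry@4 = +1549.8062 N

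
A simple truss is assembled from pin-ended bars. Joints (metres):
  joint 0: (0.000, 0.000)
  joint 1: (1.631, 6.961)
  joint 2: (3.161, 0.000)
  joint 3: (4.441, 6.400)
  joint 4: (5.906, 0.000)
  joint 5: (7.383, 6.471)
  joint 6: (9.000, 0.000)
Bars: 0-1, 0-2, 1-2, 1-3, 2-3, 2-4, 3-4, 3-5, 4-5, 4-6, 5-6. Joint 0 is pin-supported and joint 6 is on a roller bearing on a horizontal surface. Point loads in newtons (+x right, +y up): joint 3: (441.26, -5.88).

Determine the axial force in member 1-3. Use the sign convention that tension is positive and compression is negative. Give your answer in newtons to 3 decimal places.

N=7 nodes, M=11 members, R=3 reactions → 2N=14, M+R=14
member 0 (0-1): L=7.1495, (cx,cy)=(0.2281,0.9736)
member 1 (0-2): L=3.1610, (cx,cy)=(1.0000,0.0000)
member 2 (1-2): L=7.1272, (cx,cy)=(0.2147,-0.9767)
member 3 (1-3): L=2.8655, (cx,cy)=(0.9806,-0.1958)
member 4 (2-3): L=6.5267, (cx,cy)=(0.1961,0.9806)
member 5 (2-4): L=2.7450, (cx,cy)=(1.0000,0.0000)
member 6 (3-4): L=6.5655, (cx,cy)=(0.2231,-0.9748)
member 7 (3-5): L=2.9429, (cx,cy)=(0.9997,0.0241)
member 8 (4-5): L=6.6374, (cx,cy)=(0.2225,0.9749)
member 9 (4-6): L=3.0940, (cx,cy)=(1.0000,0.0000)
member 10 (5-6): L=6.6700, (cx,cy)=(0.2424,-0.9702)
solve A·x = −loads:
  F[0-1] = +319.2238 N (tension)
  F[0-2] = +368.4364 N (tension)
  F[1-2] = -348.3993 N (compression)
  F[1-3] = +150.5282 N (tension)
  F[2-3] = +347.0156 N (tension)
  F[2-4] = +225.5895 N (tension)
  F[3-4] = -328.6468 N (compression)
  F[3-5] = -152.3013 N (compression)
  F[4-5] = +328.5999 N (tension)
  F[4-6] = +79.1349 N (tension)
  F[5-6] = -326.4239 N (compression)
  Rx@0 = -441.2600 N
  Ry@0 = -310.8063 N
  Ry@6 = +316.6863 N

150.528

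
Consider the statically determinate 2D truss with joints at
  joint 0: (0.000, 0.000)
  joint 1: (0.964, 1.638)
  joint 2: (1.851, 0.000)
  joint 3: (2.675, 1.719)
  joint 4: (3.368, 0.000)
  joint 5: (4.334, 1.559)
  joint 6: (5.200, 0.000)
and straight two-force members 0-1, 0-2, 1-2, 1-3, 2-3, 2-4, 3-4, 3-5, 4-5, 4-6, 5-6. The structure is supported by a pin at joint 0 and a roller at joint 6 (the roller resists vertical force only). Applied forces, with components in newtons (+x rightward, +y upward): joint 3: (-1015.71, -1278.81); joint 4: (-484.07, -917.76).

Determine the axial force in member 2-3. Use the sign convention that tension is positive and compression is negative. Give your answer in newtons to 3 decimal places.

-1345.488

N=7 nodes, M=11 members, R=3 reactions → 2N=14, M+R=14
member 0 (0-1): L=1.9006, (cx,cy)=(0.5072,0.8618)
member 1 (0-2): L=1.8510, (cx,cy)=(1.0000,0.0000)
member 2 (1-2): L=1.8627, (cx,cy)=(0.4762,-0.8793)
member 3 (1-3): L=1.7129, (cx,cy)=(0.9989,0.0473)
member 4 (2-3): L=1.9063, (cx,cy)=(0.4323,0.9018)
member 5 (2-4): L=1.5170, (cx,cy)=(1.0000,0.0000)
member 6 (3-4): L=1.8534, (cx,cy)=(0.3739,-0.9275)
member 7 (3-5): L=1.6667, (cx,cy)=(0.9954,-0.0960)
member 8 (4-5): L=1.8340, (cx,cy)=(0.5267,0.8500)
member 9 (4-6): L=1.8320, (cx,cy)=(1.0000,0.0000)
member 10 (5-6): L=1.7834, (cx,cy)=(0.4856,-0.8742)
solve A·x = −loads:
  F[0-1] = -1485.2938 N (compression)
  F[0-2] = -746.4329 N (compression)
  F[1-2] = +1379.7688 N (tension)
  F[1-3] = -1411.9440 N (compression)
  F[2-3] = -1345.4885 N (compression)
  F[2-4] = +492.1766 N (tension)
  F[3-4] = +107.0302 N (tension)
  F[3-5] = -1020.9807 N (compression)
  F[4-5] = +962.8826 N (tension)
  F[4-6] = +509.1042 N (tension)
  F[5-6] = -1048.4125 N (compression)
  Rx@0 = +1499.7800 N
  Ry@0 = +1280.0648 N
  Ry@6 = +916.5052 N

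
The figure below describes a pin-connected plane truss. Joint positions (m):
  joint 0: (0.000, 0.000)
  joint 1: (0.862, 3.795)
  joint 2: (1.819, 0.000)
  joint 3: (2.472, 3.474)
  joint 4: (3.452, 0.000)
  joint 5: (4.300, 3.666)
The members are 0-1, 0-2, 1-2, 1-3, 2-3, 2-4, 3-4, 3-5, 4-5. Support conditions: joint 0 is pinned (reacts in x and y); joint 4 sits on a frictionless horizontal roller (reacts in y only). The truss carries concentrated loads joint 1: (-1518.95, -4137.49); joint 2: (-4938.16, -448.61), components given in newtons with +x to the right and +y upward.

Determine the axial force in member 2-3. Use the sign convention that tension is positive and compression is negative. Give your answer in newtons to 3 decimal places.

N=6 nodes, M=9 members, R=3 reactions → 2N=12, M+R=12
member 0 (0-1): L=3.8917, (cx,cy)=(0.2215,0.9752)
member 1 (0-2): L=1.8190, (cx,cy)=(1.0000,0.0000)
member 2 (1-2): L=3.9138, (cx,cy)=(0.2445,-0.9696)
member 3 (1-3): L=1.6417, (cx,cy)=(0.9807,-0.1955)
member 4 (2-3): L=3.5348, (cx,cy)=(0.1847,0.9828)
member 5 (2-4): L=1.6330, (cx,cy)=(1.0000,0.0000)
member 6 (3-4): L=3.6096, (cx,cy)=(0.2715,-0.9624)
member 7 (3-5): L=1.8381, (cx,cy)=(0.9945,0.1045)
member 8 (4-5): L=3.7628, (cx,cy)=(0.2254,0.9743)
solve A·x = −loads:
  F[0-1] = -5113.4264 N (compression)
  F[0-2] = -5324.4915 N (compression)
  F[1-2] = +838.2039 N (tension)
  F[1-3] = +184.9445 N (tension)
  F[2-3] = -370.5270 N (compression)
  F[2-4] = -112.9263 N (compression)
  F[3-4] = +415.9352 N (tension)
  F[3-5] = -0.0000 N (tension)
  F[4-5] = +0.0000 N (tension)
  Rx@0 = +6457.1100 N
  Ry@0 = +4986.4121 N
  Ry@4 = -400.3121 N

-370.527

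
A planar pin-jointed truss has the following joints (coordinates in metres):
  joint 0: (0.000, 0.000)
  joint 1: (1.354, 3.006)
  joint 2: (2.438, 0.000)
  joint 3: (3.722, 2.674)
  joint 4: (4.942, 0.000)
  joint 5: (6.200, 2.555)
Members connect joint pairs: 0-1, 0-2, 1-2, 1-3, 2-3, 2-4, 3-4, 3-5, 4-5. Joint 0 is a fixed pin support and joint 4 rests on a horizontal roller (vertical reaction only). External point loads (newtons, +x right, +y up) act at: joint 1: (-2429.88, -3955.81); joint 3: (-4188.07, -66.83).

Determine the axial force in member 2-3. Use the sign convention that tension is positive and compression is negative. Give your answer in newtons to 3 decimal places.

N=6 nodes, M=9 members, R=3 reactions → 2N=12, M+R=12
member 0 (0-1): L=3.2969, (cx,cy)=(0.4107,0.9118)
member 1 (0-2): L=2.4380, (cx,cy)=(1.0000,0.0000)
member 2 (1-2): L=3.1955, (cx,cy)=(0.3392,-0.9407)
member 3 (1-3): L=2.3912, (cx,cy)=(0.9903,-0.1388)
member 4 (2-3): L=2.9663, (cx,cy)=(0.4329,0.9015)
member 5 (2-4): L=2.5040, (cx,cy)=(1.0000,0.0000)
member 6 (3-4): L=2.9392, (cx,cy)=(0.4151,-0.9098)
member 7 (3-5): L=2.4809, (cx,cy)=(0.9988,-0.0480)
member 8 (4-5): L=2.8479, (cx,cy)=(0.4417,0.8971)
solve A·x = −loads:
  F[0-1] = -7274.3443 N (compression)
  F[0-2] = -3630.4309 N (compression)
  F[1-2] = +3084.5339 N (tension)
  F[1-3] = -1619.6910 N (compression)
  F[2-3] = -3218.8150 N (compression)
  F[2-4] = -1190.7625 N (compression)
  F[3-4] = +2868.7249 N (tension)
  F[3-5] = -0.0000 N (tension)
  F[4-5] = +0.0000 N (tension)
  Rx@0 = +6617.9500 N
  Ry@0 = +6632.5571 N
  Ry@4 = -2609.9171 N

-3218.815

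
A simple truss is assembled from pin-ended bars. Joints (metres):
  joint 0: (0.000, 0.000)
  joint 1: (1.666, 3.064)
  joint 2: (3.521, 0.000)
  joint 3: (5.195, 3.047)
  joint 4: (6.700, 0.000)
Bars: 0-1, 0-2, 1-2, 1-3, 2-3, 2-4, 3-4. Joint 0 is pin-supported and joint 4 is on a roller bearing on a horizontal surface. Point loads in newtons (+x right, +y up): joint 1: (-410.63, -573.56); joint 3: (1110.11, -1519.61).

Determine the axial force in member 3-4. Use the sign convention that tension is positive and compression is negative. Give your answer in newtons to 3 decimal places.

-1826.857

N=5 nodes, M=7 members, R=3 reactions → 2N=10, M+R=10
member 0 (0-1): L=3.4876, (cx,cy)=(0.4777,0.8785)
member 1 (0-2): L=3.5210, (cx,cy)=(1.0000,0.0000)
member 2 (1-2): L=3.5818, (cx,cy)=(0.5179,-0.8554)
member 3 (1-3): L=3.5290, (cx,cy)=(1.0000,-0.0048)
member 4 (2-3): L=3.4766, (cx,cy)=(0.4815,0.8764)
member 5 (2-4): L=3.1790, (cx,cy)=(1.0000,0.0000)
member 6 (3-4): L=3.3984, (cx,cy)=(0.4429,-0.8966)
solve A·x = −loads:
  F[0-1] = -518.1617 N (compression)
  F[0-2] = +946.9989 N (tension)
  F[1-2] = -139.6629 N (compression)
  F[1-3] = +235.4452 N (tension)
  F[2-3] = +136.3166 N (tension)
  F[2-4] = +809.0297 N (tension)
  F[3-4] = -1826.8571 N (compression)
  Rx@0 = -699.4800 N
  Ry@0 = +455.2208 N
  Ry@4 = +1637.9492 N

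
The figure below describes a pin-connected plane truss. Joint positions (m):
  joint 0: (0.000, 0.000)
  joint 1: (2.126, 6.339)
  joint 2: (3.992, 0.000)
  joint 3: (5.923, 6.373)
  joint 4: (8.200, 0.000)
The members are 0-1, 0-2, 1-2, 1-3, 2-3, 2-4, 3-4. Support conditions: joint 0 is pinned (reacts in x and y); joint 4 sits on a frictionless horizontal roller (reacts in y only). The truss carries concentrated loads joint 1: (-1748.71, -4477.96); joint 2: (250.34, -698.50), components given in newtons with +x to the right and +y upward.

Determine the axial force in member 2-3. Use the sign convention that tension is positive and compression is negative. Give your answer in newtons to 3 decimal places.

156.828

N=5 nodes, M=7 members, R=3 reactions → 2N=10, M+R=10
member 0 (0-1): L=6.6860, (cx,cy)=(0.3180,0.9481)
member 1 (0-2): L=3.9920, (cx,cy)=(1.0000,0.0000)
member 2 (1-2): L=6.6079, (cx,cy)=(0.2824,-0.9593)
member 3 (1-3): L=3.7972, (cx,cy)=(1.0000,0.0090)
member 4 (2-3): L=6.6591, (cx,cy)=(0.2900,0.9570)
member 5 (2-4): L=4.2080, (cx,cy)=(1.0000,0.0000)
member 6 (3-4): L=6.7676, (cx,cy)=(0.3365,-0.9417)
solve A·x = −loads:
  F[0-1] = -5302.4612 N (compression)
  F[0-2] = +187.6915 N (tension)
  F[1-2] = +571.6773 N (tension)
  F[1-3] = -98.7900 N (compression)
  F[2-3] = +156.8281 N (tension)
  F[2-4] = +53.3093 N (tension)
  F[3-4] = -158.4426 N (compression)
  Rx@0 = +1498.3700 N
  Ry@0 = +5027.2548 N
  Ry@4 = +149.2052 N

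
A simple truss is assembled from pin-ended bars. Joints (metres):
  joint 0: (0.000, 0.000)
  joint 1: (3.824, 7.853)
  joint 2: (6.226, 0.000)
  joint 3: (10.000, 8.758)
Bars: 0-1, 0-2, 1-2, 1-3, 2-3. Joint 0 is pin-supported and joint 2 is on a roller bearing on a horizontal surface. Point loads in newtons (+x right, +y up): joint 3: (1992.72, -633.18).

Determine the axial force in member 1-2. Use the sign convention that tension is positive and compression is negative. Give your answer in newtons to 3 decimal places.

-2962.116

N=4 nodes, M=5 members, R=3 reactions → 2N=8, M+R=8
member 0 (0-1): L=8.7346, (cx,cy)=(0.4378,0.8991)
member 1 (0-2): L=6.2260, (cx,cy)=(1.0000,0.0000)
member 2 (1-2): L=8.2121, (cx,cy)=(0.2925,-0.9563)
member 3 (1-3): L=6.2420, (cx,cy)=(0.9894,0.1450)
member 4 (2-3): L=9.5365, (cx,cy)=(0.3957,0.9184)
solve A·x = −loads:
  F[0-1] = +3544.6952 N (tension)
  F[0-2] = +440.8490 N (tension)
  F[1-2] = -2962.1156 N (compression)
  F[1-3] = +2444.0969 N (tension)
  F[2-3] = -1075.3289 N (compression)
  Rx@0 = -1992.7200 N
  Ry@0 = -3186.9359 N
  Ry@2 = +3820.1159 N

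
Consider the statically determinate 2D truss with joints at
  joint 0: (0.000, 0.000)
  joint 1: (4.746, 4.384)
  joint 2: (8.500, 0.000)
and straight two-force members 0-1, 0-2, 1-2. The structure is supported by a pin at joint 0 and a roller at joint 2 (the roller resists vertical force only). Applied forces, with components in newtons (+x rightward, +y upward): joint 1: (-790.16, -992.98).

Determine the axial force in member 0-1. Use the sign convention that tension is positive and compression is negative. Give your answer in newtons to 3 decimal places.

N=3 nodes, M=3 members, R=3 reactions → 2N=6, M+R=6
member 0 (0-1): L=6.4610, (cx,cy)=(0.7346,0.6785)
member 1 (0-2): L=8.5000, (cx,cy)=(1.0000,0.0000)
member 2 (1-2): L=5.7717, (cx,cy)=(0.6504,-0.7596)
solve A·x = −loads:
  F[0-1] = -1246.9226 N (compression)
  F[0-2] = +125.7870 N (tension)
  F[1-2] = -193.3934 N (compression)
  Rx@0 = +790.1600 N
  Ry@0 = +846.0833 N
  Ry@2 = +146.8967 N

-1246.923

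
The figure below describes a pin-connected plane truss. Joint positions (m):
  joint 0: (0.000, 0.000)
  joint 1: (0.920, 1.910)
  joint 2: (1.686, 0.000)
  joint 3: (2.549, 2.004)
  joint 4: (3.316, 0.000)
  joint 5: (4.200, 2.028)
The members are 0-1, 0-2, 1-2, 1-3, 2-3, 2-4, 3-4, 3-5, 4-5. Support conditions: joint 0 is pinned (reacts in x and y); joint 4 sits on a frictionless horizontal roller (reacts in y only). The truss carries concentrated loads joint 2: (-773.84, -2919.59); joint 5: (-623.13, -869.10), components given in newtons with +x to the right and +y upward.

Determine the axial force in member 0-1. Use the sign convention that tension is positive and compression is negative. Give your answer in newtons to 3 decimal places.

N=6 nodes, M=9 members, R=3 reactions → 2N=12, M+R=12
member 0 (0-1): L=2.1200, (cx,cy)=(0.4340,0.9009)
member 1 (0-2): L=1.6860, (cx,cy)=(1.0000,0.0000)
member 2 (1-2): L=2.0579, (cx,cy)=(0.3722,-0.9281)
member 3 (1-3): L=1.6317, (cx,cy)=(0.9983,0.0576)
member 4 (2-3): L=2.1819, (cx,cy)=(0.3955,0.9185)
member 5 (2-4): L=1.6300, (cx,cy)=(1.0000,0.0000)
member 6 (3-4): L=2.1458, (cx,cy)=(0.3574,-0.9339)
member 7 (3-5): L=1.6512, (cx,cy)=(0.9999,0.0145)
member 8 (4-5): L=2.2123, (cx,cy)=(0.3996,0.9167)
solve A·x = −loads:
  F[0-1] = -1758.7828 N (compression)
  F[0-2] = -633.7331 N (compression)
  F[1-2] = +1622.2318 N (tension)
  F[1-3] = -1369.3517 N (compression)
  F[2-3] = +1539.4636 N (tension)
  F[2-4] = +135.0546 N (tension)
  F[3-4] = -1433.3125 N (compression)
  F[3-5] = -245.8753 N (compression)
  F[4-5] = -944.1802 N (compression)
  Rx@0 = +1396.9700 N
  Ry@0 = +1584.5461 N
  Ry@4 = +2204.1439 N

-1758.783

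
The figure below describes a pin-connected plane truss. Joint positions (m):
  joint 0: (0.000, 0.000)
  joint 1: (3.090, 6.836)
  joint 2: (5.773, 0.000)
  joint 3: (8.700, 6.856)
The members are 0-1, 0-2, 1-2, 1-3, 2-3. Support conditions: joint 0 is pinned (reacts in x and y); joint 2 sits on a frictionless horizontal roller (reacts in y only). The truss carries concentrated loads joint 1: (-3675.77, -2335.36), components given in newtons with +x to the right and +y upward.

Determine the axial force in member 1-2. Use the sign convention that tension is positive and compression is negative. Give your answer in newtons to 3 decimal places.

N=4 nodes, M=5 members, R=3 reactions → 2N=8, M+R=8
member 0 (0-1): L=7.5019, (cx,cy)=(0.4119,0.9112)
member 1 (0-2): L=5.7730, (cx,cy)=(1.0000,0.0000)
member 2 (1-2): L=7.3437, (cx,cy)=(0.3653,-0.9309)
member 3 (1-3): L=5.6100, (cx,cy)=(1.0000,0.0036)
member 4 (2-3): L=7.4547, (cx,cy)=(0.3926,0.9197)
solve A·x = −loads:
  F[0-1] = -5967.7003 N (compression)
  F[0-2] = -1217.7109 N (compression)
  F[1-2] = +3333.0073 N (tension)
  F[1-3] = -0.0000 N (compression)
  F[2-3] = -0.0000 N (compression)
  Rx@0 = +3675.7700 N
  Ry@0 = +5437.9585 N
  Ry@2 = -3102.5985 N

3333.007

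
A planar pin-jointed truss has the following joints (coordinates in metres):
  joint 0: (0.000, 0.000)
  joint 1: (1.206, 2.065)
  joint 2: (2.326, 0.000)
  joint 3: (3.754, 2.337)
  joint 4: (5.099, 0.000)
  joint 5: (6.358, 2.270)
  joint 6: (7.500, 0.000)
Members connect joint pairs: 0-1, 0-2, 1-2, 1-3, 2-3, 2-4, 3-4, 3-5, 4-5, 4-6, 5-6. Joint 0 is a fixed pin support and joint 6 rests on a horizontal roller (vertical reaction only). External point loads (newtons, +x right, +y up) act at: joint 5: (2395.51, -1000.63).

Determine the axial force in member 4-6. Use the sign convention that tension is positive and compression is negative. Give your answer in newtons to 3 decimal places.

N=7 nodes, M=11 members, R=3 reactions → 2N=14, M+R=14
member 0 (0-1): L=2.3914, (cx,cy)=(0.5043,0.8635)
member 1 (0-2): L=2.3260, (cx,cy)=(1.0000,0.0000)
member 2 (1-2): L=2.3492, (cx,cy)=(0.4768,-0.8790)
member 3 (1-3): L=2.5625, (cx,cy)=(0.9944,0.1061)
member 4 (2-3): L=2.7388, (cx,cy)=(0.5214,0.8533)
member 5 (2-4): L=2.7730, (cx,cy)=(1.0000,0.0000)
member 6 (3-4): L=2.6964, (cx,cy)=(0.4988,-0.8667)
member 7 (3-5): L=2.6049, (cx,cy)=(0.9997,-0.0257)
member 8 (4-5): L=2.5958, (cx,cy)=(0.4850,0.8745)
member 9 (4-6): L=2.4010, (cx,cy)=(1.0000,0.0000)
member 10 (5-6): L=2.5411, (cx,cy)=(0.4494,-0.8933)
solve A·x = −loads:
  F[0-1] = +663.1900 N (tension)
  F[0-2] = +2061.0547 N (tension)
  F[1-2] = -577.4383 N (compression)
  F[1-3] = +613.2210 N (tension)
  F[2-3] = +594.8452 N (tension)
  F[2-4] = +1475.5978 N (tension)
  F[3-4] = -698.4008 N (compression)
  F[3-5] = +1268.7030 N (tension)
  F[4-5] = +692.1776 N (tension)
  F[4-6] = +791.5058 N (tension)
  F[5-6] = -1761.1874 N (compression)
  Rx@0 = -2395.5100 N
  Ry@0 = -572.6784 N
  Ry@6 = +1573.3084 N

791.506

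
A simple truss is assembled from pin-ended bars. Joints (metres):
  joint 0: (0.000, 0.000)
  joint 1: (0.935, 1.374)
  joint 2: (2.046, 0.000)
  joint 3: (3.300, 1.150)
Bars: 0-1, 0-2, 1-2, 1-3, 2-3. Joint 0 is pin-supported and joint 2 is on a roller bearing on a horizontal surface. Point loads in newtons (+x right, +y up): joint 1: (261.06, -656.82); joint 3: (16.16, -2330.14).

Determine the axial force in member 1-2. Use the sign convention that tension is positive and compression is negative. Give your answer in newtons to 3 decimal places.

N=4 nodes, M=5 members, R=3 reactions → 2N=8, M+R=8
member 0 (0-1): L=1.6620, (cx,cy)=(0.5626,0.8267)
member 1 (0-2): L=2.0460, (cx,cy)=(1.0000,0.0000)
member 2 (1-2): L=1.7670, (cx,cy)=(0.6288,-0.7776)
member 3 (1-3): L=2.3756, (cx,cy)=(0.9955,-0.0943)
member 4 (2-3): L=1.7015, (cx,cy)=(0.7370,0.6759)
solve A·x = −loads:
  F[0-1] = +1519.0928 N (tension)
  F[0-2] = -577.4061 N (compression)
  F[1-2] = -2742.0569 N (compression)
  F[1-3] = +2328.0303 N (tension)
  F[2-3] = -3122.7593 N (compression)
  Rx@0 = -277.2200 N
  Ry@0 = -1255.8890 N
  Ry@2 = +4242.8490 N

-2742.057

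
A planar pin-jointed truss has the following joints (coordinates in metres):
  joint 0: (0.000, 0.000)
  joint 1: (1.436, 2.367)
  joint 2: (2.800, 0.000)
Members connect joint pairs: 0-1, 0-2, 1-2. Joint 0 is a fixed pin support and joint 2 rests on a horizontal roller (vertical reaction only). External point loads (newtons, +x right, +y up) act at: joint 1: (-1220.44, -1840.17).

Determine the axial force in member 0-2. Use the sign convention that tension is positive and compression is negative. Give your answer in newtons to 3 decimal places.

N=3 nodes, M=3 members, R=3 reactions → 2N=6, M+R=6
member 0 (0-1): L=2.7685, (cx,cy)=(0.5187,0.8550)
member 1 (0-2): L=2.8000, (cx,cy)=(1.0000,0.0000)
member 2 (1-2): L=2.7319, (cx,cy)=(0.4993,-0.8664)
solve A·x = −loads:
  F[0-1] = -2255.2194 N (compression)
  F[0-2] = -50.6895 N (compression)
  F[1-2] = +101.5233 N (tension)
  Rx@0 = +1220.4400 N
  Ry@0 = +1928.1333 N
  Ry@2 = -87.9633 N

-50.689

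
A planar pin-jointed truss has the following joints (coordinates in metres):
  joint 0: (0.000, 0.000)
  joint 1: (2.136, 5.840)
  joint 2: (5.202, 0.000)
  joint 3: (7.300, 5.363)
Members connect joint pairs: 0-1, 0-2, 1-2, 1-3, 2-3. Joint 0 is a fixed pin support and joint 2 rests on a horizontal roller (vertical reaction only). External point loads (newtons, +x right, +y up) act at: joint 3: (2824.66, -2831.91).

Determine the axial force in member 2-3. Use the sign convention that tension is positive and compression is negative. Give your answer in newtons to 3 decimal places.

N=4 nodes, M=5 members, R=3 reactions → 2N=8, M+R=8
member 0 (0-1): L=6.2184, (cx,cy)=(0.3435,0.9392)
member 1 (0-2): L=5.2020, (cx,cy)=(1.0000,0.0000)
member 2 (1-2): L=6.5959, (cx,cy)=(0.4648,-0.8854)
member 3 (1-3): L=5.1860, (cx,cy)=(0.9958,-0.0920)
member 4 (2-3): L=5.7588, (cx,cy)=(0.3643,0.9313)
solve A·x = −loads:
  F[0-1] = +4316.8778 N (tension)
  F[0-2] = +1341.8189 N (tension)
  F[1-2] = -4974.9243 N (compression)
  F[1-3] = +3811.5116 N (tension)
  F[2-3] = -2664.4431 N (compression)
  Rx@0 = -2824.6600 N
  Ry@0 = -4054.2097 N
  Ry@2 = +6886.1197 N

-2664.443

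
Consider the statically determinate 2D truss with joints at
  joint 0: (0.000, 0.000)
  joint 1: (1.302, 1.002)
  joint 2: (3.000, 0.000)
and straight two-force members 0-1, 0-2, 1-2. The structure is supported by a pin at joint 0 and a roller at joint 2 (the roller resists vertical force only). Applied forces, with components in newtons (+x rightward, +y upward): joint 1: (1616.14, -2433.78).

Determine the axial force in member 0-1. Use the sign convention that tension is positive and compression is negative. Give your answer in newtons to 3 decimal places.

N=3 nodes, M=3 members, R=3 reactions → 2N=6, M+R=6
member 0 (0-1): L=1.6429, (cx,cy)=(0.7925,0.6099)
member 1 (0-2): L=3.0000, (cx,cy)=(1.0000,0.0000)
member 2 (1-2): L=1.9716, (cx,cy)=(0.8612,-0.5082)
solve A·x = −loads:
  F[0-1] = -1373.5797 N (compression)
  F[0-2] = +2704.6857 N (tension)
  F[1-2] = -3140.4943 N (compression)
  Rx@0 = -1616.1400 N
  Ry@0 = +837.7287 N
  Ry@2 = +1596.0513 N

-1373.580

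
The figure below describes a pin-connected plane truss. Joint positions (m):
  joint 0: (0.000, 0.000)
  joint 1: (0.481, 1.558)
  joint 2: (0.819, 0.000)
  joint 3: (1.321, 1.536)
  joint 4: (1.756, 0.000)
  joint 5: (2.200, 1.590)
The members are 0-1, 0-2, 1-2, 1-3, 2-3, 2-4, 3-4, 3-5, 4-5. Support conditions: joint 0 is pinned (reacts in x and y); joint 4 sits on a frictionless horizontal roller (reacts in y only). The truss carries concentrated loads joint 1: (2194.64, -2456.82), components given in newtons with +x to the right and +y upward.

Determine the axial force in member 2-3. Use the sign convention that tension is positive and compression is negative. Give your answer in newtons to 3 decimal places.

N=6 nodes, M=9 members, R=3 reactions → 2N=12, M+R=12
member 0 (0-1): L=1.6306, (cx,cy)=(0.2950,0.9555)
member 1 (0-2): L=0.8190, (cx,cy)=(1.0000,0.0000)
member 2 (1-2): L=1.5942, (cx,cy)=(0.2120,-0.9773)
member 3 (1-3): L=0.8403, (cx,cy)=(0.9997,-0.0262)
member 4 (2-3): L=1.6160, (cx,cy)=(0.3107,0.9505)
member 5 (2-4): L=0.9370, (cx,cy)=(1.0000,0.0000)
member 6 (3-4): L=1.5964, (cx,cy)=(0.2725,-0.9622)
member 7 (3-5): L=0.8807, (cx,cy)=(0.9981,0.0613)
member 8 (4-5): L=1.6508, (cx,cy)=(0.2690,0.9632)
solve A·x = −loads:
  F[0-1] = +170.9344 N (tension)
  F[0-2] = +2144.2159 N (tension)
  F[1-2] = -2638.6256 N (compression)
  F[1-3] = -1585.3366 N (compression)
  F[2-3] = +2712.8645 N (tension)
  F[2-4] = +742.0340 N (tension)
  F[3-4] = -2723.1946 N (compression)
  F[3-5] = -0.0000 N (compression)
  F[4-5] = +0.0000 N (tension)
  Rx@0 = -2194.6400 N
  Ry@0 = -163.3278 N
  Ry@4 = +2620.1478 N

2712.865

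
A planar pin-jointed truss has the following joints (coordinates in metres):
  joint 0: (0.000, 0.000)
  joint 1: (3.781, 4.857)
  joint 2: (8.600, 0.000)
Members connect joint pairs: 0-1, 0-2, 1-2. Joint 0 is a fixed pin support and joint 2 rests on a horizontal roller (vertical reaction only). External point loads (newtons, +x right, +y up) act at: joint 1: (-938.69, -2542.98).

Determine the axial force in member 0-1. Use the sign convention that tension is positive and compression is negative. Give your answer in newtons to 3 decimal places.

N=3 nodes, M=3 members, R=3 reactions → 2N=6, M+R=6
member 0 (0-1): L=6.1552, (cx,cy)=(0.6143,0.7891)
member 1 (0-2): L=8.6000, (cx,cy)=(1.0000,0.0000)
member 2 (1-2): L=6.8420, (cx,cy)=(0.7043,-0.7099)
solve A·x = −loads:
  F[0-1] = -2477.6618 N (compression)
  F[0-2] = +583.2831 N (tension)
  F[1-2] = -828.1456 N (compression)
  Rx@0 = +938.6900 N
  Ry@0 = +1955.0974 N
  Ry@2 = +587.8826 N

-2477.662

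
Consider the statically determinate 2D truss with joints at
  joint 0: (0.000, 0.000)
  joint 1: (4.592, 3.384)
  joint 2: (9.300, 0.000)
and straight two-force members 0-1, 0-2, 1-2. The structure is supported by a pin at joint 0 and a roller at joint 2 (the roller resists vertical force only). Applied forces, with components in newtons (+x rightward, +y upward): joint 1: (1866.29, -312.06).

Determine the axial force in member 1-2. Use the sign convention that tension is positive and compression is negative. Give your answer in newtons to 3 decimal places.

-1427.520

N=3 nodes, M=3 members, R=3 reactions → 2N=6, M+R=6
member 0 (0-1): L=5.7042, (cx,cy)=(0.8050,0.5932)
member 1 (0-2): L=9.3000, (cx,cy)=(1.0000,0.0000)
member 2 (1-2): L=5.7980, (cx,cy)=(0.8120,-0.5837)
solve A·x = −loads:
  F[0-1] = +878.4076 N (tension)
  F[0-2] = +1159.1538 N (tension)
  F[1-2] = -1427.5202 N (compression)
  Rx@0 = -1866.2900 N
  Ry@0 = -521.1126 N
  Ry@2 = +833.1726 N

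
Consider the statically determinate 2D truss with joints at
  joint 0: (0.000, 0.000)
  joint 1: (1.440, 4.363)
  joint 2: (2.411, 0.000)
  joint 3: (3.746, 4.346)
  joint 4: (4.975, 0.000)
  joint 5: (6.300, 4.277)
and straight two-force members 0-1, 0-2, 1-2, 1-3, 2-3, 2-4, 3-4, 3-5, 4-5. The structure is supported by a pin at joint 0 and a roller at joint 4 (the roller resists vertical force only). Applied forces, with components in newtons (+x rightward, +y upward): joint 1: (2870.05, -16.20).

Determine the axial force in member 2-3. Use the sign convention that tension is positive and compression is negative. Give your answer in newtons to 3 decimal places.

2626.522

N=6 nodes, M=9 members, R=3 reactions → 2N=12, M+R=12
member 0 (0-1): L=4.5945, (cx,cy)=(0.3134,0.9496)
member 1 (0-2): L=2.4110, (cx,cy)=(1.0000,0.0000)
member 2 (1-2): L=4.4697, (cx,cy)=(0.2172,-0.9761)
member 3 (1-3): L=2.3061, (cx,cy)=(1.0000,-0.0074)
member 4 (2-3): L=4.5464, (cx,cy)=(0.2936,0.9559)
member 5 (2-4): L=2.5640, (cx,cy)=(1.0000,0.0000)
member 6 (3-4): L=4.5164, (cx,cy)=(0.2721,-0.9623)
member 7 (3-5): L=2.5549, (cx,cy)=(0.9996,-0.0270)
member 8 (4-5): L=4.4775, (cx,cy)=(0.2959,0.9552)
solve A·x = −loads:
  F[0-1] = +2638.4161 N (tension)
  F[0-2] = +2043.1211 N (tension)
  F[1-2] = -2572.1638 N (compression)
  F[1-3] = -1484.3887 N (compression)
  F[2-3] = +2626.5224 N (tension)
  F[2-4] = +713.1027 N (tension)
  F[3-4] = -2620.5693 N (compression)
  F[3-5] = +0.0000 N (tension)
  F[4-5] = -0.0000 N (compression)
  Rx@0 = -2870.0500 N
  Ry@0 = -2505.4796 N
  Ry@4 = +2521.6796 N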